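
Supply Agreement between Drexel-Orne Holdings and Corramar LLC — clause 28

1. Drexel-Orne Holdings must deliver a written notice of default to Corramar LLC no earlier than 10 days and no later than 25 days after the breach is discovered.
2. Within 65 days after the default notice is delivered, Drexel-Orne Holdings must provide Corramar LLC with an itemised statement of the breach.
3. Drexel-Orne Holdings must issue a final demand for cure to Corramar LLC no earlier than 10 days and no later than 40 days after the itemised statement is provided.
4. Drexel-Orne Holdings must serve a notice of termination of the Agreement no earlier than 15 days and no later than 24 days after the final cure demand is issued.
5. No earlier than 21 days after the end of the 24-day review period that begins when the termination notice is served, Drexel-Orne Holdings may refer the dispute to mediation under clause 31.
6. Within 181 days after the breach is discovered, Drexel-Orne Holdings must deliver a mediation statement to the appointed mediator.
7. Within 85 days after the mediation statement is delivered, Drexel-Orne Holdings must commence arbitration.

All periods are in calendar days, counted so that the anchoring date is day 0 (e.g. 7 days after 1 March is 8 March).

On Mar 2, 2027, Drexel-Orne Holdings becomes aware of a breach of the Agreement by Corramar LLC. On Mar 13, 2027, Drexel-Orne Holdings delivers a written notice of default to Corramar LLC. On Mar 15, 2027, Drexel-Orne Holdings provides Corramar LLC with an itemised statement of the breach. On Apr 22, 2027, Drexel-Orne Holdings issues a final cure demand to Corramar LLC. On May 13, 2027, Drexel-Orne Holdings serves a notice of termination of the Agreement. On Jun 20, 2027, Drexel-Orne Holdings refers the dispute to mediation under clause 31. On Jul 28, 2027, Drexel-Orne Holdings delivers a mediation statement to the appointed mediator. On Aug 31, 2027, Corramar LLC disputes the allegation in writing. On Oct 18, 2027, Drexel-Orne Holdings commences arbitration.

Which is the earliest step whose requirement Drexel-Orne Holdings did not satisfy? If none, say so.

Step 5

Step 1: the window is 10–25 days after Mar 2, 2027 (when the breach is discovered), so Mar 12, 2027 through Mar 27, 2027; Mar 13, 2027 falls inside that range.
Step 2: 65 days after Mar 13, 2027 (when the default notice is delivered) is May 17, 2027; completed Mar 15, 2027, before the deadline.
Step 3: the window is 10–40 days after Mar 15, 2027 (when the itemised statement is provided), so Mar 25, 2027 through Apr 24, 2027; Apr 22, 2027 falls inside that range.
Step 4: the window is 15–24 days after Apr 22, 2027 (when the final cure demand is issued), so May 7, 2027 through May 16, 2027; done May 13, 2027, which is between those dates.
Step 5: the earliest permitted date is 21 days after Jun 6, 2027 (end of the 24-day review period, which began when the termination notice is served on May 13, 2027), i.e. Jun 27, 2027; done Jun 20, 2027 — 7 days too early.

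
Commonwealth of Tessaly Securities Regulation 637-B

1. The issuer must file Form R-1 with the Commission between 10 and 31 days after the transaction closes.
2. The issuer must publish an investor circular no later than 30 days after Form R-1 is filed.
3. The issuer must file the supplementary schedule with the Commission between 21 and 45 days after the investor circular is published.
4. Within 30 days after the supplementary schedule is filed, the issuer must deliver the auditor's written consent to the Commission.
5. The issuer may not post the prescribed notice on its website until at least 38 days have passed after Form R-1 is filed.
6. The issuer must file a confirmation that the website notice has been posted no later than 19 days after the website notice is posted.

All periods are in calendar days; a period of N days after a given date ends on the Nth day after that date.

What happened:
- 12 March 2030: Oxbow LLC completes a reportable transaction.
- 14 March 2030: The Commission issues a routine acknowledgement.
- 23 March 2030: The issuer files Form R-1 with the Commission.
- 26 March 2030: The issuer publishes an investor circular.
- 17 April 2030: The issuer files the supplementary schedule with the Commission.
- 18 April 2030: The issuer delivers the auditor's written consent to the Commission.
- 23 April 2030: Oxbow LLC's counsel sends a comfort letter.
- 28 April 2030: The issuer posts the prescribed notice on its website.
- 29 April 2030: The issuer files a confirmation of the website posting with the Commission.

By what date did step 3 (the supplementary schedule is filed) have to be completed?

10 May 2030

Step 3 runs from 26 March 2030, when the investor circular is published. The window is 21–45 days after 26 March 2030; it closes on 10 May 2030.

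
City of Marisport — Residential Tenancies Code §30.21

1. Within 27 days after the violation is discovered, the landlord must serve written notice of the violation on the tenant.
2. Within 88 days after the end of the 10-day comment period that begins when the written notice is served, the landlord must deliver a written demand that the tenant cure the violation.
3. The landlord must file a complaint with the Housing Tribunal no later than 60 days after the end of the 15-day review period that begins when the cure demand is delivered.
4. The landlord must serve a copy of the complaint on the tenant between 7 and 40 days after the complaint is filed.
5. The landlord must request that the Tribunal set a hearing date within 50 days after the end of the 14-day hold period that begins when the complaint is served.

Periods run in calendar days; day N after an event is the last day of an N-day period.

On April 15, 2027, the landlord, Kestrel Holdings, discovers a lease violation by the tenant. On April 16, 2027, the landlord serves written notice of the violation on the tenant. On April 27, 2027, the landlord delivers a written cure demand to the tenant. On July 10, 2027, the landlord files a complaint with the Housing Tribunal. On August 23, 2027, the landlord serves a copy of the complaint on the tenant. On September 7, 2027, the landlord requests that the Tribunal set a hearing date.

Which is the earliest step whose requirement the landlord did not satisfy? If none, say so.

(1) due by April 15, 2027 + 27 days = May 12, 2027; April 16, 2027 is within that limit.
(2) due by April 26, 2027 + 88 days = July 23, 2027; completed April 27, 2027, before the deadline.
(3) due by May 12, 2027 + 60 days = July 11, 2027; July 10, 2027 is within that limit.
(4) the permitted window runs from July 10, 2027 + 7 = July 17, 2027 to July 10, 2027 + 40 = August 19, 2027; done August 23, 2027 — 4 days after the window closed.
The procedure was therefore not followed at step 4.

Step 4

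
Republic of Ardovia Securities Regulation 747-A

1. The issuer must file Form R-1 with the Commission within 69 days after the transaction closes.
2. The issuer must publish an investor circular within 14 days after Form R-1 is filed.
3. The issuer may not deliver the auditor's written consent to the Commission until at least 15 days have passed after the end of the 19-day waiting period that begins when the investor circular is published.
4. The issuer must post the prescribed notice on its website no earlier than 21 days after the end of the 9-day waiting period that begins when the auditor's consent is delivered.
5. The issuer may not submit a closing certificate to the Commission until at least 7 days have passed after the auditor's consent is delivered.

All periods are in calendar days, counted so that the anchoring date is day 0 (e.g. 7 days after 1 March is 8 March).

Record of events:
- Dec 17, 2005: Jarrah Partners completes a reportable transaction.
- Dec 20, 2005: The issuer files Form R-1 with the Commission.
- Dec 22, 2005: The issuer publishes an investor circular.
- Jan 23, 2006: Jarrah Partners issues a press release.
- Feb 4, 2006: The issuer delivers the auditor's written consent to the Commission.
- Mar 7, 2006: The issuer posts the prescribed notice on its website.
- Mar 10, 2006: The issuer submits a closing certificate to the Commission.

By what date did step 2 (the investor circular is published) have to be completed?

Jan 3, 2006

Step 2 runs from Dec 20, 2005, when Form R-1 is filed. 14 days after Dec 20, 2005 is Jan 3, 2006.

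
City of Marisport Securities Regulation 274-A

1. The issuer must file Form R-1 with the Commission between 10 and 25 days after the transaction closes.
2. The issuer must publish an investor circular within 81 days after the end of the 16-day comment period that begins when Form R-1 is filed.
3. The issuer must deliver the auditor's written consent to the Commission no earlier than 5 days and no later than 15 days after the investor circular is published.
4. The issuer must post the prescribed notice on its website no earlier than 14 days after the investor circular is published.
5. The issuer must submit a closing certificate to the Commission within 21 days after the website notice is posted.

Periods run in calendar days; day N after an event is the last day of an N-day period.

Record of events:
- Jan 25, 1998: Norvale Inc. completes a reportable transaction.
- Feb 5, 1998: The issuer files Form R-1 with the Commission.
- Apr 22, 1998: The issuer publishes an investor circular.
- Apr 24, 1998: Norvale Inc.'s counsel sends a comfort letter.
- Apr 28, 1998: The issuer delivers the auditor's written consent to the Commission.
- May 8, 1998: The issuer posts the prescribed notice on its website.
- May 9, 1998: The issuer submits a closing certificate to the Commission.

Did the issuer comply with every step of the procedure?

Step 1 — 10 and 25 days from Jan 25, 1998 (when the transaction closes) are Feb 4, 1998 and Feb 19, 1998 respectively; done Feb 5, 1998, which is between those dates.
Step 2 — counting 81 days from Feb 21, 1998 (end of the 16-day comment period, which began when Form R-1 is filed on Feb 5, 1998) gives a deadline of May 13, 1998; done Apr 22, 1998 — timely.
Step 3 — 5 and 15 days from Apr 22, 1998 (when the investor circular is published) are Apr 27, 1998 and May 7, 1998 respectively; done Apr 28, 1998, which is between those dates.
Step 4 — must wait 14 days from Apr 22, 1998 (when the investor circular is published), so not before May 6, 1998; done May 8, 1998, after the minimum wait.
Step 5 — counting 21 days from May 8, 1998 (when the website notice is posted) gives a deadline of May 29, 1998; May 9, 1998 is within that limit.

Yes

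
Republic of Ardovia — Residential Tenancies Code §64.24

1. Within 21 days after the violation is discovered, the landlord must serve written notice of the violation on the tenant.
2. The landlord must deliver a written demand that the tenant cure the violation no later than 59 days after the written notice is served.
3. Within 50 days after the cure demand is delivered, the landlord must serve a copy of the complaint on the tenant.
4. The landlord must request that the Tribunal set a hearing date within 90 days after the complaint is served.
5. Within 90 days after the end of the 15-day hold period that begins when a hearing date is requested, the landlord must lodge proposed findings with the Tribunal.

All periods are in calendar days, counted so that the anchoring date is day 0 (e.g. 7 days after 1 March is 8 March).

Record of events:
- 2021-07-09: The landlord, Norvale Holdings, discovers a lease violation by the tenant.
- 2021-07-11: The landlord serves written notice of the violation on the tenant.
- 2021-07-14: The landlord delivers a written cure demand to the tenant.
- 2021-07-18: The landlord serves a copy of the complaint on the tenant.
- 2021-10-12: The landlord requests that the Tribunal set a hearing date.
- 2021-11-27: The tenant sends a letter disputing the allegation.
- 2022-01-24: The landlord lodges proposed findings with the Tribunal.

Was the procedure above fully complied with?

(1) due by 2021-07-09 + 21 days = 2021-07-30; completed 2021-07-11, before the deadline.
(2) due by 2021-07-11 + 59 days = 2021-09-08; 2021-07-14 is within that limit.
(3) due by 2021-07-14 + 50 days = 2021-09-02; 2021-07-18 is within that limit.
(4) due by 2021-07-18 + 90 days = 2021-10-16; completed 2021-10-12, before the deadline.
(5) due by 2021-10-27 + 90 days = 2022-01-25; completed 2022-01-24, before the deadline.

Yes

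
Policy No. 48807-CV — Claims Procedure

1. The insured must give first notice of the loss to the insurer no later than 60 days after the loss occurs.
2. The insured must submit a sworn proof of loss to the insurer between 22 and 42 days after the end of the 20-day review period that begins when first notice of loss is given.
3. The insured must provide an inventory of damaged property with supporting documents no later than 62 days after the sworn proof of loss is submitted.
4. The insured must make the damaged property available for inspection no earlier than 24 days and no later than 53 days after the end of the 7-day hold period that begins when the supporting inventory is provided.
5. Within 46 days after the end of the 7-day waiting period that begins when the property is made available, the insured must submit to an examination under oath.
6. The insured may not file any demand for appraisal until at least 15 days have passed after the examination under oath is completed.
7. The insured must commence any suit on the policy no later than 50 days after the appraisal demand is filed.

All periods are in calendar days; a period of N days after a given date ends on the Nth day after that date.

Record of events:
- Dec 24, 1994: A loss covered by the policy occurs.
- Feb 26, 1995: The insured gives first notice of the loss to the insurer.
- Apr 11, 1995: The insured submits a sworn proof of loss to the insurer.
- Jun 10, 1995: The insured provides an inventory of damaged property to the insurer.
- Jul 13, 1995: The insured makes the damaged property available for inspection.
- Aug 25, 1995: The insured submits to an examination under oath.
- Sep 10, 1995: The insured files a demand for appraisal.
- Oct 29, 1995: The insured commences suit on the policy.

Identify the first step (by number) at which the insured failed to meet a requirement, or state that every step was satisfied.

Step 1

(1) due by Dec 24, 1994 + 60 days = Feb 22, 1995; done Feb 26, 1995 — 4 days late.
That is the first point of non-compliance.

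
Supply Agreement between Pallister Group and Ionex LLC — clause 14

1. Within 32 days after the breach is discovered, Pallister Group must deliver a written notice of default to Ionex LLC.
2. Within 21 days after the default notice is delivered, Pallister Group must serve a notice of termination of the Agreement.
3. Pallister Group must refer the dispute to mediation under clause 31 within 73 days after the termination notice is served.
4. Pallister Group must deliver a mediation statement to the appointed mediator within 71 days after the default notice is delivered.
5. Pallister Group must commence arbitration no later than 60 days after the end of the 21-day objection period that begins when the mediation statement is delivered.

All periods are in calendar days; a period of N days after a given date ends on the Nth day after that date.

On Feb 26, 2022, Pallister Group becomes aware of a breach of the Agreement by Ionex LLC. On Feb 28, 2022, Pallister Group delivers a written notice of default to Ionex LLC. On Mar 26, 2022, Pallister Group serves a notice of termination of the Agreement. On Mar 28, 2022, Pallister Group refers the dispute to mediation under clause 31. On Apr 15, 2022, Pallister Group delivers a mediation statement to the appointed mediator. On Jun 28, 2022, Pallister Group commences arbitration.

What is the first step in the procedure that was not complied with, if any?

Step 1 — counting 32 days from Feb 26, 2022 (when the breach is discovered) gives a deadline of Mar 30, 2022; Feb 28, 2022 is within that limit.
Step 2 — counting 21 days from Feb 28, 2022 (when the default notice is delivered) gives a deadline of Mar 21, 2022; done Mar 26, 2022 — 5 days late.
No need to go further; step 2 was not satisfied.

Step 2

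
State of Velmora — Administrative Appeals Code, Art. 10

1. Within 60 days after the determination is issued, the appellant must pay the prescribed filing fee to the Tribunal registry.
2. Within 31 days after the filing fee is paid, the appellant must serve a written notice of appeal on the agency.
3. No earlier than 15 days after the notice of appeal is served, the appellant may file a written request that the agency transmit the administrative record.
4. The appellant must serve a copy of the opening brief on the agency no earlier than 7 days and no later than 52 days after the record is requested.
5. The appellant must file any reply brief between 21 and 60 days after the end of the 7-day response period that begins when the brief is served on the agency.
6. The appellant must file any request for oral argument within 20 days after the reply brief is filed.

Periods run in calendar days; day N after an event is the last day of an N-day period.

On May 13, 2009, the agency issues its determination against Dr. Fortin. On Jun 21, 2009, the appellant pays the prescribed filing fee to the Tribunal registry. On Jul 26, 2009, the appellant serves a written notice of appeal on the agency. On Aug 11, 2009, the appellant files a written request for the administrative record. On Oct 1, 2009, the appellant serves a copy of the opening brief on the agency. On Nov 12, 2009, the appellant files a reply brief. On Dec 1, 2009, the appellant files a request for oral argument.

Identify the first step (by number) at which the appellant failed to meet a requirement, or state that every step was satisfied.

Step 2

Step 1 — counting 60 days from May 13, 2009 (when the determination is issued) gives a deadline of Jul 12, 2009; done Jun 21, 2009 — timely.
Step 2 — counting 31 days from Jun 21, 2009 (when the filing fee is paid) gives a deadline of Jul 22, 2009; Jul 26, 2009 misses that deadline by 4 days.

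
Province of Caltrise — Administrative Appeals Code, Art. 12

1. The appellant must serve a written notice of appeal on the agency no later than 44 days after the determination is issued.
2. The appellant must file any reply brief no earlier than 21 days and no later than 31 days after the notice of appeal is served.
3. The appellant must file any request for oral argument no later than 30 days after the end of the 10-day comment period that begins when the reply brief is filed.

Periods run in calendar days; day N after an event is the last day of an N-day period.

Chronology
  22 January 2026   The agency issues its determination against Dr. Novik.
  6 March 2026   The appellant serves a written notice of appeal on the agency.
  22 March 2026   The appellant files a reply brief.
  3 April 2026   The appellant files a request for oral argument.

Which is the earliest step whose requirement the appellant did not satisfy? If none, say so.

Step 2

Step 1: 44 days after 22 January 2026 (when the determination is issued) is 7 March 2026; done 6 March 2026 — timely.
Step 2: the window is 21–31 days after 6 March 2026 (when the notice of appeal is served), so 27 March 2026 through 6 April 2026; 22 March 2026 is 5 days too early.
That is the first point of non-compliance.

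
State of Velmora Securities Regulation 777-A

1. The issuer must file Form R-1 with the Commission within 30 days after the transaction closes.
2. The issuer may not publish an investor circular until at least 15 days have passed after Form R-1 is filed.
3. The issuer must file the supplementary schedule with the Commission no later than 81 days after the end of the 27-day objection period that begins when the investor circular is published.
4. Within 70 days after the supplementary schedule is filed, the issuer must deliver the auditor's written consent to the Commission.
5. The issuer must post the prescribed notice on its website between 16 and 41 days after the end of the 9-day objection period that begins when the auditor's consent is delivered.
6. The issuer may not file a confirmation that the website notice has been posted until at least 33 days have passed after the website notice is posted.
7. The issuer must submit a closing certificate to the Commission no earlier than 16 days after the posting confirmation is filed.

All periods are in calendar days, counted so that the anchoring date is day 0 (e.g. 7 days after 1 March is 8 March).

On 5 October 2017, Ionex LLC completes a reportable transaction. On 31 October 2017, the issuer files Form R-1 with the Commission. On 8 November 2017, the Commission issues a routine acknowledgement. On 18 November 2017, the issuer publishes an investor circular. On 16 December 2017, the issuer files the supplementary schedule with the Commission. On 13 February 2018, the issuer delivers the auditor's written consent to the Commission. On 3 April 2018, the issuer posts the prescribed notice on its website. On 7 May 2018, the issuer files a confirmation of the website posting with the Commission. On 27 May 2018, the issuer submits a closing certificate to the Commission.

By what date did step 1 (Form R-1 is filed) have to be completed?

4 November 2017

Step 1 runs from 5 October 2017, when the transaction closes. 30 days after 5 October 2017 is 4 November 2017.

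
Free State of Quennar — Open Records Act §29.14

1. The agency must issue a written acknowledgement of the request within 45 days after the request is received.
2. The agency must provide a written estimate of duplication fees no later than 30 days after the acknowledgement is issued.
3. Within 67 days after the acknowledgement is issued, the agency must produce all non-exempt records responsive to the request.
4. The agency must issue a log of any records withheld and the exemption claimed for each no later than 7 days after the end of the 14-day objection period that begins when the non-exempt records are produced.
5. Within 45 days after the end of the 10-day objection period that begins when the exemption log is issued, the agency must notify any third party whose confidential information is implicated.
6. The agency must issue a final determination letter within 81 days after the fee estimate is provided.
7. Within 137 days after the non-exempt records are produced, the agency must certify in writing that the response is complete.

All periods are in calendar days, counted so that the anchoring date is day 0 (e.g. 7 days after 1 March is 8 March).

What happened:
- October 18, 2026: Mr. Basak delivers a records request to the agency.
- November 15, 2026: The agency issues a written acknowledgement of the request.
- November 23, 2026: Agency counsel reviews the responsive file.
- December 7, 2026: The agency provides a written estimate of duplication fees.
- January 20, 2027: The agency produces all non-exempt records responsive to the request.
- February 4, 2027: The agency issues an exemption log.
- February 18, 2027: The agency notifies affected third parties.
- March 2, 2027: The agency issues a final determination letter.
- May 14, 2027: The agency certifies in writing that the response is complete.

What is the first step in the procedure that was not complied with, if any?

(1) due by October 18, 2026 + 45 days = December 2, 2026; done November 15, 2026 — timely.
(2) due by November 15, 2026 + 30 days = December 15, 2026; completed December 7, 2026, before the deadline.
(3) due by November 15, 2026 + 67 days = January 21, 2027; completed January 20, 2027, before the deadline.
(4) due by February 3, 2027 + 7 days = February 10, 2027; completed February 4, 2027, before the deadline.
(5) due by February 14, 2027 + 45 days = March 31, 2027; done February 18, 2027 — timely.
(6) due by December 7, 2026 + 81 days = February 26, 2027; not done until March 2, 2027, 4 days after the deadline.

Step 6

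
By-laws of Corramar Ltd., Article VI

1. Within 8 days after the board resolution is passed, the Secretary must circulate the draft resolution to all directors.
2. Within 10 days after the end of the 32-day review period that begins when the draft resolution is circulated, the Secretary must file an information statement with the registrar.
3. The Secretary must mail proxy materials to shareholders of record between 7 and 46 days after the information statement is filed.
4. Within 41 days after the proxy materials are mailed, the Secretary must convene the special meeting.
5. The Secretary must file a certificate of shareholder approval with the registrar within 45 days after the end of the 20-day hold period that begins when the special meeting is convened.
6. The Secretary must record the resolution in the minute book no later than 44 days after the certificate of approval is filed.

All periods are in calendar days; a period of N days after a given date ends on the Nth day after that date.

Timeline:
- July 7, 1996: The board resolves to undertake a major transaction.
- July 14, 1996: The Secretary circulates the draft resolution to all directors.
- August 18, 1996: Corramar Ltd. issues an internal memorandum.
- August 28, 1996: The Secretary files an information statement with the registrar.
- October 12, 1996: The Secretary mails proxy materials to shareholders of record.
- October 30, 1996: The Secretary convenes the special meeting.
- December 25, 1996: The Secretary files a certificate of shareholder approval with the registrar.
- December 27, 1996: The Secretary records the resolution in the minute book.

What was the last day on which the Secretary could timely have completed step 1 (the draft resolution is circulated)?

July 15, 1996

Step 1 runs from July 7, 1996, when the board resolution is passed. 8 days after July 7, 1996 is July 15, 1996.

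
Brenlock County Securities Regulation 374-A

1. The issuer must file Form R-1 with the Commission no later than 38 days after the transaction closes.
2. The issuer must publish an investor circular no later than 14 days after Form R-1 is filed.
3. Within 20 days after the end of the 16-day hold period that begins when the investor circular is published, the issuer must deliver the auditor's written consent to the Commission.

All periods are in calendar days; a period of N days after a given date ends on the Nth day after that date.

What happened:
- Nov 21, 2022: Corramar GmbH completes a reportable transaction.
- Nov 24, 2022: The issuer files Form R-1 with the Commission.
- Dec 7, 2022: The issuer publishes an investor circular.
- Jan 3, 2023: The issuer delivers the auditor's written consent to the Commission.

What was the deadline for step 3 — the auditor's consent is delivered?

Jan 12, 2023

The investor circular is published on Dec 7, 2022; the 16-day hold period therefore ends Dec 23, 2022, and step 3 runs from that date. 20 days after Dec 23, 2022 is Jan 12, 2023.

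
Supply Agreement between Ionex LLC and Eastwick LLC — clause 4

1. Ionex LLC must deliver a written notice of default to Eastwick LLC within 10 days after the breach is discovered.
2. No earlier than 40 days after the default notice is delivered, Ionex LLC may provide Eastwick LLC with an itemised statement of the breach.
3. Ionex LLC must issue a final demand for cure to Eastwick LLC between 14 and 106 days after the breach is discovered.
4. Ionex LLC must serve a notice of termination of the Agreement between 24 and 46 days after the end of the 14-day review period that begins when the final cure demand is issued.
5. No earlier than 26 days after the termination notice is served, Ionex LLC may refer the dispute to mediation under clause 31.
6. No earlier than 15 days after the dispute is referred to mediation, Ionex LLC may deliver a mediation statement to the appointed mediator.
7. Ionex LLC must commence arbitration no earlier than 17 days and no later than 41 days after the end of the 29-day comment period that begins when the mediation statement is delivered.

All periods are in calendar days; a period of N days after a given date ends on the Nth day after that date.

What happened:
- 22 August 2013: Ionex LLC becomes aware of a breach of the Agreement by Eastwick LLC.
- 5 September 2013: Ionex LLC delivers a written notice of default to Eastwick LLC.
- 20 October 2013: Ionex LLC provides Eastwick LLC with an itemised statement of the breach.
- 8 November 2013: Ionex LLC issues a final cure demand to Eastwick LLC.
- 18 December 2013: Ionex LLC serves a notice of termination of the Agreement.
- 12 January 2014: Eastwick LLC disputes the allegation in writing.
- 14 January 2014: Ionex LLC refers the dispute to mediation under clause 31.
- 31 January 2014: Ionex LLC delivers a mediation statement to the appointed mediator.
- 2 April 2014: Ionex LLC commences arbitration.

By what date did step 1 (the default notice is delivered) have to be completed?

Step 1 runs from 22 August 2013, when the breach is discovered. 10 days after 22 August 2013 is 1 September 2013.

1 September 2013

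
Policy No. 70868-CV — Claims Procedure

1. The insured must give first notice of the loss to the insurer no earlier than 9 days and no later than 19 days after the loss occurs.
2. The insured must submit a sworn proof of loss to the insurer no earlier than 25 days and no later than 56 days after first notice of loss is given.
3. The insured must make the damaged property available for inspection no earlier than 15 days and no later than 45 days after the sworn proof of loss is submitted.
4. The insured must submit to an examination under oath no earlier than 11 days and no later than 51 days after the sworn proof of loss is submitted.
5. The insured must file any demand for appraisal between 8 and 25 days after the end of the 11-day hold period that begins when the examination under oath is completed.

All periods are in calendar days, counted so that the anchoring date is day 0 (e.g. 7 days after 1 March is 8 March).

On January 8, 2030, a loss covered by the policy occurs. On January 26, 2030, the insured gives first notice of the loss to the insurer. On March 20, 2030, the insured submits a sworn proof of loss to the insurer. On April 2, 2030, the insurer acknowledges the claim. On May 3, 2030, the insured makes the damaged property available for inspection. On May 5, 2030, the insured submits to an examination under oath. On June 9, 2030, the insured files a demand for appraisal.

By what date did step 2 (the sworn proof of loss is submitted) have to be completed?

March 23, 2030

Step 2 runs from January 26, 2030, when first notice of loss is given. The window is 25–56 days after January 26, 2030; it closes on March 23, 2030.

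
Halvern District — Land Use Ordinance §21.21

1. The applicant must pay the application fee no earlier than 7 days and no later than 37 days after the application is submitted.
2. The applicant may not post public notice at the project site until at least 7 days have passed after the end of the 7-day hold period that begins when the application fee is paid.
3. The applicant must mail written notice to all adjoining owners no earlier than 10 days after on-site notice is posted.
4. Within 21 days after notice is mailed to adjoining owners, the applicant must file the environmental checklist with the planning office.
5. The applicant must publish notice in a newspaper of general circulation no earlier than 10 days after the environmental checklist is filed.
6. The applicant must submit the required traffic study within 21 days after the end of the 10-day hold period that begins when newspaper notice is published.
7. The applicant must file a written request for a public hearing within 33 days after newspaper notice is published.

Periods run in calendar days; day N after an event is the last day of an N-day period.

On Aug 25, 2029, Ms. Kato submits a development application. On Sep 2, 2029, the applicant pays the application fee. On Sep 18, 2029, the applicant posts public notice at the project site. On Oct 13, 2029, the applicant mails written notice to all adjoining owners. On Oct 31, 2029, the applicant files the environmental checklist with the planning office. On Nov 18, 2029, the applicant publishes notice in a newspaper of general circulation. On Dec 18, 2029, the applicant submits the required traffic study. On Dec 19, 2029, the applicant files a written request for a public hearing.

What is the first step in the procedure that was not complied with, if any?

None — every step was satisfied

Step 1 — 7 and 37 days from Aug 25, 2029 (when the application is submitted) are Sep 1, 2029 and Oct 1, 2029 respectively; done Sep 2, 2029, which is between those dates.
Step 2 — must wait 7 days from Sep 9, 2029 (end of the 7-day hold period, which began when the application fee is paid on Sep 2, 2029), so not before Sep 16, 2029; done Sep 18, 2029, after the minimum wait.
Step 3 — must wait 10 days from Sep 18, 2029 (when on-site notice is posted), so not before Sep 28, 2029; Oct 13, 2029 is on or after that date.
Step 4 — counting 21 days from Oct 13, 2029 (when notice is mailed to adjoining owners) gives a deadline of Nov 3, 2029; done Oct 31, 2029 — timely.
Step 5 — must wait 10 days from Oct 31, 2029 (when the environmental checklist is filed), so not before Nov 10, 2029; Nov 18, 2029 is on or after that date.
Step 6 — counting 21 days from Nov 28, 2029 (end of the 10-day hold period, which began when newspaper notice is published on Nov 18, 2029) gives a deadline of Dec 19, 2029; Dec 18, 2029 is within that limit.
Step 7 — counting 33 days from Nov 18, 2029 (when newspaper notice is published) gives a deadline of Dec 21, 2029; done Dec 19, 2029 — timely.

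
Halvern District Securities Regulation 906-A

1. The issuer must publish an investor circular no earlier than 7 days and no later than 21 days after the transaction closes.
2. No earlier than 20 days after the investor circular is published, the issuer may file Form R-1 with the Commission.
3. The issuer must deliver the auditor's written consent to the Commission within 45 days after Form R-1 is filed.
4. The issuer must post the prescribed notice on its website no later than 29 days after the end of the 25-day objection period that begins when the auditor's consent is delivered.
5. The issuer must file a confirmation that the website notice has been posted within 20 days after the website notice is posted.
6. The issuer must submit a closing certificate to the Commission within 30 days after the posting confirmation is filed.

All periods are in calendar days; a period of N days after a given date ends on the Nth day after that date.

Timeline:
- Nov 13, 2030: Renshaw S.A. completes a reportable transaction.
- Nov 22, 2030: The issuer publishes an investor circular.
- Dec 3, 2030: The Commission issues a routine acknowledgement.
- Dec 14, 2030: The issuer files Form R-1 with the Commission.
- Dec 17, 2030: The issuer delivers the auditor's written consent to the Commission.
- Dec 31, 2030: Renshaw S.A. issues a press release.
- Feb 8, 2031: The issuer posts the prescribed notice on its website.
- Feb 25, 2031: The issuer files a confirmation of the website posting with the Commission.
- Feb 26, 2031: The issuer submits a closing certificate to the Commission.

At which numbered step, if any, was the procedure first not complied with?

None — every step was satisfied

Step 1: the window is 7–21 days after Nov 13, 2030 (when the transaction closes), so Nov 20, 2030 through Dec 4, 2030; done Nov 22, 2030 — within the window.
Step 2: the earliest permitted date is 20 days after Nov 22, 2030 (when the investor circular is published), i.e. Dec 12, 2030; done Dec 14, 2030, after the minimum wait.
Step 3: 45 days after Dec 14, 2030 (when Form R-1 is filed) is Jan 28, 2031; completed Dec 17, 2030, before the deadline.
Step 4: 29 days after Jan 11, 2031 (end of the 25-day objection period, which began when the auditor's consent is delivered on Dec 17, 2030) is Feb 9, 2031; Feb 8, 2031 is within that limit.
Step 5: 20 days after Feb 8, 2031 (when the website notice is posted) is Feb 28, 2031; completed Feb 25, 2031, before the deadline.
Step 6: 30 days after Feb 25, 2031 (when the posting confirmation is filed) is Mar 27, 2031; completed Feb 26, 2031, before the deadline.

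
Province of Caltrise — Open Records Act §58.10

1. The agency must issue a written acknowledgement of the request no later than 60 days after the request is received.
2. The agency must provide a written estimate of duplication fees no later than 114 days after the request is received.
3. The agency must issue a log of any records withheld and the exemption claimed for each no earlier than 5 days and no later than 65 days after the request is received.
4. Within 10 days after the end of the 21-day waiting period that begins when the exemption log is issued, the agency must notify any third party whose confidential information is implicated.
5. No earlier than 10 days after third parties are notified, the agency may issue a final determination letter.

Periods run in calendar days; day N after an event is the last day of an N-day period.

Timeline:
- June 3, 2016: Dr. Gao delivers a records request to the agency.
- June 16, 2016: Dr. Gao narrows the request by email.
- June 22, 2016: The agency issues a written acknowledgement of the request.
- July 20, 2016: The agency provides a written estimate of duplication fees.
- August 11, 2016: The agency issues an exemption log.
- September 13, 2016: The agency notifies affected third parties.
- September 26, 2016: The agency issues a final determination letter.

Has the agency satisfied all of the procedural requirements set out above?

Step 1 — counting 60 days from June 3, 2016 (when the request is received) gives a deadline of August 2, 2016; completed June 22, 2016, before the deadline.
Step 2 — counting 114 days from June 3, 2016 (when the request is received) gives a deadline of September 25, 2016; completed July 20, 2016, before the deadline.
Step 3 — 5 and 65 days from June 3, 2016 (when the request is received) are June 8, 2016 and August 7, 2016 respectively; done August 11, 2016 — 4 days after the window closed.

No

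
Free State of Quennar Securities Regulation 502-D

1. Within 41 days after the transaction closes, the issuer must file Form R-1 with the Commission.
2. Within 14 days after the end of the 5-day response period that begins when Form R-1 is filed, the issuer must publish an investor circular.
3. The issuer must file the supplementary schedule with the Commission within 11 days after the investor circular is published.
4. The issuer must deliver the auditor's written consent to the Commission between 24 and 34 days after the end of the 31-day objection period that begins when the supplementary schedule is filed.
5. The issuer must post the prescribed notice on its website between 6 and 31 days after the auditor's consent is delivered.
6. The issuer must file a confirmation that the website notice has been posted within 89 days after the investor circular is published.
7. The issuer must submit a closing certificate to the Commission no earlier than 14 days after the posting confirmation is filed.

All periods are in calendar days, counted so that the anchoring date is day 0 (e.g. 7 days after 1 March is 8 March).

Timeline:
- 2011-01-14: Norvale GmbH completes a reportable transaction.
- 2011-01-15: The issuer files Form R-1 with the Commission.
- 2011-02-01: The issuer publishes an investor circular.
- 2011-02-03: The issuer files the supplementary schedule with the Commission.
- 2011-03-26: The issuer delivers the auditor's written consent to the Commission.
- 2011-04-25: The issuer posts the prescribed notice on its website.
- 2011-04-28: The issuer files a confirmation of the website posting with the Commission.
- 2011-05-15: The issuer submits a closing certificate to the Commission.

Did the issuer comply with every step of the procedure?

Step 1: 41 days after 2011-01-14 (when the transaction closes) is 2011-02-24; 2011-01-15 is within that limit.
Step 2: 14 days after 2011-01-20 (end of the 5-day response period, which began when Form R-1 is filed on 2011-01-15) is 2011-02-03; completed 2011-02-01, before the deadline.
Step 3: 11 days after 2011-02-01 (when the investor circular is published) is 2011-02-12; done 2011-02-03 — timely.
Step 4: the window is 24–34 days after 2011-03-06 (end of the 31-day objection period, which began when the supplementary schedule is filed on 2011-02-03), so 2011-03-30 through 2011-04-09; done 2011-03-26 — 4 days before the window opened.

No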